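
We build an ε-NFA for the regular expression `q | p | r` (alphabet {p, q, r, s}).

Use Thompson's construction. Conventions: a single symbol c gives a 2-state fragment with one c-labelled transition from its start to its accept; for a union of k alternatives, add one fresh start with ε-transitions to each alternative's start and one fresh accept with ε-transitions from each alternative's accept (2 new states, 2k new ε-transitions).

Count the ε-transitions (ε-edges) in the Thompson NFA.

Building bottom-up:
Each of the 3 symbol leaves contributes 0 ε-transitions.
  q | p | r = 6 ε-transitions

6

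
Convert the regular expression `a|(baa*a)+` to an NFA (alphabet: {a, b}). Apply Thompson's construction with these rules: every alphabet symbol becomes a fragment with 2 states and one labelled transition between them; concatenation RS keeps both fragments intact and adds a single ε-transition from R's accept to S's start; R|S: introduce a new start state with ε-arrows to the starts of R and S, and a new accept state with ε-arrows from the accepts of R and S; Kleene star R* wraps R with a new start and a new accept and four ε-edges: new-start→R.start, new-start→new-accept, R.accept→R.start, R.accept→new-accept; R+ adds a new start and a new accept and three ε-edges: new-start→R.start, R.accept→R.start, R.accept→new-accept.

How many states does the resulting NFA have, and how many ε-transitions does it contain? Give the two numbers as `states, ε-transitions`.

16, 14

By structural recursion:
Each of the 5 symbol leaves contributes 2 states and 0 ε-transitions.
  a* → 4 states, 4 ε-transitions
  baa*a → 10 states, 7 ε-transitions
  (baa*a)+ → 12 states, 10 ε-transitions
  a|(baa*a)+ → 16 states, 14 ε-transitions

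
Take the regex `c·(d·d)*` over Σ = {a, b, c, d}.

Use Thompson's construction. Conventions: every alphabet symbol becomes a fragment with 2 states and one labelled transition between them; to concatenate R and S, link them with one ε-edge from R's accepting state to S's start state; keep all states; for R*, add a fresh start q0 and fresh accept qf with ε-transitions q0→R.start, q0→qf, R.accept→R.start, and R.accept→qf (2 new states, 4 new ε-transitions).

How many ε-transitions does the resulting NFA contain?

6

Building bottom-up:
Each of the 3 symbol leaves contributes 0 ε-transitions.
  d·d = 1 ε-transition
  (d·d)* = 5 ε-transitions
  c·(d·d)* = 6 ε-transitions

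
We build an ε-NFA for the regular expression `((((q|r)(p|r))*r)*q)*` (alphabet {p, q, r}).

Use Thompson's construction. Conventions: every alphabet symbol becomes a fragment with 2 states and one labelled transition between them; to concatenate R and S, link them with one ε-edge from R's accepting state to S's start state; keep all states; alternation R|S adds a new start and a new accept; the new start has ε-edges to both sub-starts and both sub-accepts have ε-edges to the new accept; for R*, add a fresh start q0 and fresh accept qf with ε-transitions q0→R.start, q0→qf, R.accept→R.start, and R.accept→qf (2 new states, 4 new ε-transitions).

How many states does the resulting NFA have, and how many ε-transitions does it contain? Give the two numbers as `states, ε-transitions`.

Bottom-up over the parse tree:
Each of the 6 symbol leaves contributes 2 states and 0 ε-transitions.
  q|r : 6 states, 4 ε-transitions
  p|r : 6 states, 4 ε-transitions
  (q|r)(p|r) : 12 states, 9 ε-transitions
  ((q|r)(p|r))* : 14 states, 13 ε-transitions
  ((q|r)(p|r))*r : 16 states, 14 ε-transitions
  (((q|r)(p|r))*r)* : 18 states, 18 ε-transitions
  (((q|r)(p|r))*r)*q : 20 states, 19 ε-transitions
  ((((q|r)(p|r))*r)*q)* : 22 states, 23 ε-transitions

22, 23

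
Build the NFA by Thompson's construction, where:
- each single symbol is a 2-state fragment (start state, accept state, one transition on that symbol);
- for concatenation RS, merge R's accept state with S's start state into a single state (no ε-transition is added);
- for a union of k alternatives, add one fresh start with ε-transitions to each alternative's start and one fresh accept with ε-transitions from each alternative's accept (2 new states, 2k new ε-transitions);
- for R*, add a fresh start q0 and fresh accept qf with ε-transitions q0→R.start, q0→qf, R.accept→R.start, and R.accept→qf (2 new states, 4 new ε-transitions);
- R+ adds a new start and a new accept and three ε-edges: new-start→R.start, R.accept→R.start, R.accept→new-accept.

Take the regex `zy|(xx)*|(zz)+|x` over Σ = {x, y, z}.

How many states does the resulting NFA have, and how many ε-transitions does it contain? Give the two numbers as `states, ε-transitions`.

17, 15

Bottom-up over the parse tree:
Each of the 7 symbol leaves contributes 2 states and 0 ε-transitions.
  zy : 3 states, 0 ε-transitions
  xx : 3 states, 0 ε-transitions
  (xx)* : 5 states, 4 ε-transitions
  zz : 3 states, 0 ε-transitions
  (zz)+ : 5 states, 3 ε-transitions
  zy|(xx)*|(zz)+|x : 17 states, 15 ε-transitions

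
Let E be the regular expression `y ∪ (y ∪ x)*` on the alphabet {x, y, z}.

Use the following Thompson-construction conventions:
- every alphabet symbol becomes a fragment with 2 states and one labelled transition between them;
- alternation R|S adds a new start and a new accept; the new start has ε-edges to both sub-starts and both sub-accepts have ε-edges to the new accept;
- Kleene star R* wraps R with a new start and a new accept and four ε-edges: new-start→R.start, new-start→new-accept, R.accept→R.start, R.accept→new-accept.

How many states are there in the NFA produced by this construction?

Per subexpression:
Each of the 3 symbol leaves contributes a 2-state fragment.
  y ∪ x = 6 states
  (y ∪ x)* = 8 states
  y ∪ (y ∪ x)* = 12 states

12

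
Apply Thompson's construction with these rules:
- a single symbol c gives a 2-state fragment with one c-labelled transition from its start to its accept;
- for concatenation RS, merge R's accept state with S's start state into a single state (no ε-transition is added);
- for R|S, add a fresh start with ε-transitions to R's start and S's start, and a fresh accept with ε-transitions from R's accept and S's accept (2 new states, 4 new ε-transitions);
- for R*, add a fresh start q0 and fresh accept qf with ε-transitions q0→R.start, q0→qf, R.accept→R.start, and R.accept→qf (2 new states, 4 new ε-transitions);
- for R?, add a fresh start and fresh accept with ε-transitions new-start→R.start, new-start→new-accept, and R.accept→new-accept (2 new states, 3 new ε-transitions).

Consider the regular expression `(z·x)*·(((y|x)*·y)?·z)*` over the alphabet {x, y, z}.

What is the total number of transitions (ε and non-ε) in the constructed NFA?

25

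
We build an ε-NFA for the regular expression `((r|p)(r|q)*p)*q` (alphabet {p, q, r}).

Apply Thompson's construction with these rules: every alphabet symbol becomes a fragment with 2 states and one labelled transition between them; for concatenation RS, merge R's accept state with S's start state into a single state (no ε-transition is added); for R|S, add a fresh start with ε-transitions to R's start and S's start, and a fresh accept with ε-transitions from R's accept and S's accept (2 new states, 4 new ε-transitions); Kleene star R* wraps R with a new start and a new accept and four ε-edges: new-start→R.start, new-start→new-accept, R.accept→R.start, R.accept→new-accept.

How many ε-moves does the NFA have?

Building bottom-up:
Each of the 6 symbol leaves contributes 0 ε-transitions.
  r|p : 4 ε-transitions
  r|q : 4 ε-transitions
  (r|q)* : 8 ε-transitions
  (r|p)(r|q)*p : 12 ε-transitions
  ((r|p)(r|q)*p)* : 16 ε-transitions
  ((r|p)(r|q)*p)*q : 16 ε-transitions

16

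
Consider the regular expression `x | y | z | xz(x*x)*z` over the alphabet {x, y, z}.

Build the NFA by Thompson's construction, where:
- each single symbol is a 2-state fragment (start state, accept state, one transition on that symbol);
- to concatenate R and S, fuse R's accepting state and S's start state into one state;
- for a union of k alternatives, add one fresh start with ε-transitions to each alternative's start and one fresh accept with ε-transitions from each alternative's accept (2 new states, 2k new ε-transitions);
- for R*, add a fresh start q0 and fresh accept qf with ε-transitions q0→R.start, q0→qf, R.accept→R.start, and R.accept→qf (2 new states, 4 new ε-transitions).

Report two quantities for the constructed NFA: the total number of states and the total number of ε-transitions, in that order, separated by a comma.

18, 16

Recursing over subexpressions:
Each of the 8 symbol leaves contributes 2 states and 0 ε-transitions.
  x* : 4 states, 4 ε-transitions
  x*x : 5 states, 4 ε-transitions
  (x*x)* : 7 states, 8 ε-transitions
  xz(x*x)*z : 10 states, 8 ε-transitions
  x | y | z | xz(x*x)*z : 18 states, 16 ε-transitions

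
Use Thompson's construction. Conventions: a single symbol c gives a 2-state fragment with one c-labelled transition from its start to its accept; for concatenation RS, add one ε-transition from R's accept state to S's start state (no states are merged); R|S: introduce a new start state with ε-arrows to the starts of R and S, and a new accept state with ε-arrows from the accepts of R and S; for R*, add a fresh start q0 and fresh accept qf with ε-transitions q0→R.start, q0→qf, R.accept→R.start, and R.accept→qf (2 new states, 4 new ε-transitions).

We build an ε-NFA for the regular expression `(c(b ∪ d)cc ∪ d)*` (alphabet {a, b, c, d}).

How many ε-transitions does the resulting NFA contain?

15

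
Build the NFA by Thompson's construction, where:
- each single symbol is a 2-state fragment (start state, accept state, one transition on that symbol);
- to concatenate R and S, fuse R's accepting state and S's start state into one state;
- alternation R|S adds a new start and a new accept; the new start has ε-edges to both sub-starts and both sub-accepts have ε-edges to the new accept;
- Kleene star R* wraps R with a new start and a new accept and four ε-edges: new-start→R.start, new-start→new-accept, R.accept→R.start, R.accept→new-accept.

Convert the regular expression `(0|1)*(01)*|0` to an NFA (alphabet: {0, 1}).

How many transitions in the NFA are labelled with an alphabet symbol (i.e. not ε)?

Per subexpression:
Each of the 5 symbol leaves contributes exactly 1 symbol transition.
  0|1 — 2 symbol transitions
  (0|1)* — 2 symbol transitions
  01 — 2 symbol transitions
  (01)* — 2 symbol transitions
  (0|1)*(01)* — 4 symbol transitions
  (0|1)*(01)*|0 — 5 symbol transitions

5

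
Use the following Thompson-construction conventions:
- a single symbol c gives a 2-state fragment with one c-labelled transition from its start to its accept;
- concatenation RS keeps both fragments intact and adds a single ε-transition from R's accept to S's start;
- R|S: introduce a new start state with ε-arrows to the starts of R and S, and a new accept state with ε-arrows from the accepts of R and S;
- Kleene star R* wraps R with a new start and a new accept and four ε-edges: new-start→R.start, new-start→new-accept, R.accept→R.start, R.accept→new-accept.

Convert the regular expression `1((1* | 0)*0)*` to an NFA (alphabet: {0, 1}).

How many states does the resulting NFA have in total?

16

By structural recursion:
Each of the 4 symbol leaves contributes a 2-state fragment.
  1* = 4 states
  1* | 0 = 8 states
  (1* | 0)* = 10 states
  (1* | 0)*0 = 12 states
  ((1* | 0)*0)* = 14 states
  1((1* | 0)*0)* = 16 states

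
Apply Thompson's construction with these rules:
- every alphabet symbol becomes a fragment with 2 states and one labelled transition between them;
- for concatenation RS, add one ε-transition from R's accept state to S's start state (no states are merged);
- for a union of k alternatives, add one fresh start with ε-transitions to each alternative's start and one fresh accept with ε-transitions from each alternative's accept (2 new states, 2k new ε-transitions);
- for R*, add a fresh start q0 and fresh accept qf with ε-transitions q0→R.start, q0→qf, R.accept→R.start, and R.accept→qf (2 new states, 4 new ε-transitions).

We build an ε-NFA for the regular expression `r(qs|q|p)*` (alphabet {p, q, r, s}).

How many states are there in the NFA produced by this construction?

14

By structural recursion:
Each of the 5 symbol leaves contributes a 2-state fragment.
  qs — 4 states
  qs|q|p — 10 states
  (qs|q|p)* — 12 states
  r(qs|q|p)* — 14 states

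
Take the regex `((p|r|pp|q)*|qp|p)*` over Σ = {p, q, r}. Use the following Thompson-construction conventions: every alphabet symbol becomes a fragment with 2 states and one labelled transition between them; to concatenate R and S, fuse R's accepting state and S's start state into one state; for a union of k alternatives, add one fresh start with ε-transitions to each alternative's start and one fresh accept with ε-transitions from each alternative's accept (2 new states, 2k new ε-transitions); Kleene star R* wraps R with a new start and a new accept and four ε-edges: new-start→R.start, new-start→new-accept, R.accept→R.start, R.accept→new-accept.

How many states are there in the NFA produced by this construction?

By structural recursion:
Each of the 8 symbol leaves contributes a 2-state fragment.
  pp — 3 states
  p|r|pp|q — 11 states
  (p|r|pp|q)* — 13 states
  qp — 3 states
  (p|r|pp|q)*|qp|p — 20 states
  ((p|r|pp|q)*|qp|p)* — 22 states

22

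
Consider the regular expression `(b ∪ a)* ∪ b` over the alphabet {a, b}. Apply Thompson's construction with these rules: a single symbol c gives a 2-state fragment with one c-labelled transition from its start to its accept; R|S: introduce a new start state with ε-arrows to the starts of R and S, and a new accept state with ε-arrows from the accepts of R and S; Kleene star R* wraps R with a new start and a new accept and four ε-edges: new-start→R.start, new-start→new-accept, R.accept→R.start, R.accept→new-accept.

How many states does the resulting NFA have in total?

Recursing over subexpressions:
Each of the 3 symbol leaves contributes a 2-state fragment.
  b ∪ a : 6 states
  (b ∪ a)* : 8 states
  (b ∪ a)* ∪ b : 12 states

12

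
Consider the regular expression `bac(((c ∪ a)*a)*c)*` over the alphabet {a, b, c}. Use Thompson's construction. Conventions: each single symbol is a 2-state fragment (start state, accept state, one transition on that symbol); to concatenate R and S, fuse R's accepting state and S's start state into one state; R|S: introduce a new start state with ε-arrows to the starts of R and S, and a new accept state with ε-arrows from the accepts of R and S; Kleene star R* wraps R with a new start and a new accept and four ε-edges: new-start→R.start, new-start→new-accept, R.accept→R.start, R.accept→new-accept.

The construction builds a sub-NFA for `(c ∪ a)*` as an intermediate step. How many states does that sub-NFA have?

8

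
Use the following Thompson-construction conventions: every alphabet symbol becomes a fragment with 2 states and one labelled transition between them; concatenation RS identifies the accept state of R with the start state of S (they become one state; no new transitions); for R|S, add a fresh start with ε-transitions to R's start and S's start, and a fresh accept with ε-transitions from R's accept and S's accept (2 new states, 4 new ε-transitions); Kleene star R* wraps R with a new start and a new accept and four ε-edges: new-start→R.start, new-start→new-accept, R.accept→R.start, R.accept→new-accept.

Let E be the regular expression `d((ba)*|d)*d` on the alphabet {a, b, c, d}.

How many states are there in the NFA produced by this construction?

Per subexpression:
Each of the 5 symbol leaves contributes a 2-state fragment.
  ba — 3 states
  (ba)* — 5 states
  (ba)*|d — 9 states
  ((ba)*|d)* — 11 states
  d((ba)*|d)*d — 13 states

13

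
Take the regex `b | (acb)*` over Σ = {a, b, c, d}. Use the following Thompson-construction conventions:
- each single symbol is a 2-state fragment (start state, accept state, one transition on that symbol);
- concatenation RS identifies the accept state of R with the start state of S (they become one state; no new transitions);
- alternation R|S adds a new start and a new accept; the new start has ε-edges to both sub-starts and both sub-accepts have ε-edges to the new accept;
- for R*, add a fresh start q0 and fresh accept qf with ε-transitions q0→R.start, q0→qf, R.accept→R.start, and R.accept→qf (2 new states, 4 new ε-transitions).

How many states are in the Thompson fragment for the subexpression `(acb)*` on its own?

Fragment for `(acb)*`:
Each of the 3 symbol leaves contributes a 2-state fragment.
  acb : 4 states
  (acb)* : 6 states

6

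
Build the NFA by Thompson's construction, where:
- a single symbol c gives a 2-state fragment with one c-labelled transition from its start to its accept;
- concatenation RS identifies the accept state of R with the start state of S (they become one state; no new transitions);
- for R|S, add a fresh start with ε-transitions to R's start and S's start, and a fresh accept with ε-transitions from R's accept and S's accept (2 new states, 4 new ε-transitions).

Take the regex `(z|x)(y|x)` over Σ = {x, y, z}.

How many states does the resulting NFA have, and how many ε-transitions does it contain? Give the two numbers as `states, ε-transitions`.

11, 8

Bottom-up over the parse tree:
Each of the 4 symbol leaves contributes 2 states and 0 ε-transitions.
  z|x : 6 states, 4 ε-transitions
  y|x : 6 states, 4 ε-transitions
  (z|x)(y|x) : 11 states, 8 ε-transitions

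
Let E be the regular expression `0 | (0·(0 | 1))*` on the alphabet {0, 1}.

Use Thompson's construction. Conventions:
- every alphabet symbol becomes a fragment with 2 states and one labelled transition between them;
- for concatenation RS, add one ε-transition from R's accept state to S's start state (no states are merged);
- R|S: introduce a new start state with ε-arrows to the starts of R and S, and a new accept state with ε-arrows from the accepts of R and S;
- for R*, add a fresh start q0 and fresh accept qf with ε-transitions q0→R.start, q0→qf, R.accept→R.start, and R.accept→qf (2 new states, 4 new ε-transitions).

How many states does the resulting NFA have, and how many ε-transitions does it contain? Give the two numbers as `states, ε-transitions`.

14, 13

Recursing over subexpressions:
Each of the 4 symbol leaves contributes 2 states and 0 ε-transitions.
  0 | 1 — 6 states, 4 ε-transitions
  0·(0 | 1) — 8 states, 5 ε-transitions
  (0·(0 | 1))* — 10 states, 9 ε-transitions
  0 | (0·(0 | 1))* — 14 states, 13 ε-transitions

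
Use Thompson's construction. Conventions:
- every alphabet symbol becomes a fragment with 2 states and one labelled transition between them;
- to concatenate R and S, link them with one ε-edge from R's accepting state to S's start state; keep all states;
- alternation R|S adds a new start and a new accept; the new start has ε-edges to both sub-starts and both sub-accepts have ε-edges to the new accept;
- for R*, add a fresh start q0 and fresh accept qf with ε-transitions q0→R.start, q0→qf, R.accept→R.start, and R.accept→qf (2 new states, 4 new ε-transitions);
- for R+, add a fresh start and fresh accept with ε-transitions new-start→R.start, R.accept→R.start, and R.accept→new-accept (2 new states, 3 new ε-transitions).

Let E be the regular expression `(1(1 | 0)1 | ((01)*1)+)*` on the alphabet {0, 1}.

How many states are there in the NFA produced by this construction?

Per subexpression:
Each of the 7 symbol leaves contributes a 2-state fragment.
  1 | 0 → 6 states
  1(1 | 0)1 → 10 states
  01 → 4 states
  (01)* → 6 states
  (01)*1 → 8 states
  ((01)*1)+ → 10 states
  1(1 | 0)1 | ((01)*1)+ → 22 states
  (1(1 | 0)1 | ((01)*1)+)* → 24 states

24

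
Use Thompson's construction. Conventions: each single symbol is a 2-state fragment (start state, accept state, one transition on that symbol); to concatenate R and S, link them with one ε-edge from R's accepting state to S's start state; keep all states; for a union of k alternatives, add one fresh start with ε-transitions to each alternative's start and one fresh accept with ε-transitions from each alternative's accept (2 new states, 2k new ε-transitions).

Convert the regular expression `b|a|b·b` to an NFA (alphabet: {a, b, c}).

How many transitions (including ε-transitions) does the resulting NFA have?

11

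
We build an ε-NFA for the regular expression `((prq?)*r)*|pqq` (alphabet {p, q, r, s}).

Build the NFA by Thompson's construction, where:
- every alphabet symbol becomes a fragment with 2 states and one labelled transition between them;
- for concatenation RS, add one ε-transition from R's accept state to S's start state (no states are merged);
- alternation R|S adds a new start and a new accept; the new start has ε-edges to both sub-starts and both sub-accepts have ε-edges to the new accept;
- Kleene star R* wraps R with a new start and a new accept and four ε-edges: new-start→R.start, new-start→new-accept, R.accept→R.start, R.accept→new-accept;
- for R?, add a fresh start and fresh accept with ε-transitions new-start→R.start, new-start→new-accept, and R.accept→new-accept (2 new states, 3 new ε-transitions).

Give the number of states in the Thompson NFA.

Bottom-up over the parse tree:
Each of the 7 symbol leaves contributes a 2-state fragment.
  q? — 4 states
  prq? — 8 states
  (prq?)* — 10 states
  (prq?)*r — 12 states
  ((prq?)*r)* — 14 states
  pqq — 6 states
  ((prq?)*r)*|pqq — 22 states

22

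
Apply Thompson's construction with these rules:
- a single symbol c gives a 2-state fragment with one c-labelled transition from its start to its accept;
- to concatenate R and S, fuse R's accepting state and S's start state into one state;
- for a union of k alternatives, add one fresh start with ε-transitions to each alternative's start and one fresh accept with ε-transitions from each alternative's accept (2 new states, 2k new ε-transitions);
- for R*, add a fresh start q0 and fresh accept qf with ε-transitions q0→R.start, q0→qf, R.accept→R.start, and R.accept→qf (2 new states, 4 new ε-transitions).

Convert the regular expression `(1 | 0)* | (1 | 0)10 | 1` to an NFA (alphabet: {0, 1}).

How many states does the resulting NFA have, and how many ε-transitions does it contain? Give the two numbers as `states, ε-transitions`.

20, 18

By structural recursion:
Each of the 7 symbol leaves contributes 2 states and 0 ε-transitions.
  1 | 0 = 6 states, 4 ε-transitions
  (1 | 0)* = 8 states, 8 ε-transitions
  1 | 0 = 6 states, 4 ε-transitions
  (1 | 0)10 = 8 states, 4 ε-transitions
  (1 | 0)* | (1 | 0)10 | 1 = 20 states, 18 ε-transitions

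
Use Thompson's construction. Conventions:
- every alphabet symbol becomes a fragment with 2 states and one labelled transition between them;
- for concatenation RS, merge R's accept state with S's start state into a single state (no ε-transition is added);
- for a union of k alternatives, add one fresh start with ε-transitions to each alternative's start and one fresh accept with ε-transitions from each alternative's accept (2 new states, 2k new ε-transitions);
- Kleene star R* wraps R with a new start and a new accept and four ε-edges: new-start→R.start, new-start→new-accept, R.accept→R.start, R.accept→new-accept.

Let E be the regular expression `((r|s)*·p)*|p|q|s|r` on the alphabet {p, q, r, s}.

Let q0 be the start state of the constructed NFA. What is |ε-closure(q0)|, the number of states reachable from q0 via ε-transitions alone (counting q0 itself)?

13

Work bottom-up. For each fragment F, track |ε-closure(F.start)| and whether F's accept lies in that closure (i.e. whether F accepts ε). A single-symbol fragment has closure size 1 and does not accept ε.
  r|s : new start ε-reaches every alternative's start; none of them accept ε, so the new accept is not reached: |closure| = 1 + 1 + 1 = 3
  (r|s)* : the star's fresh start ε-reaches both the body's start and the fresh accept: |closure| = 2 + 3 = 5
  (r|s)*·p : |closure| = 5 + (1−1) = 5 (closure spills across the concat boundary because the left factor accepts ε)
  ((r|s)*·p)* : |closure| = 1 (new start) + 5 (body) + 1 (new accept) = 7
  ((r|s)*·p)*|p|q|s|r : new start ε-reaches every alternative's start; at least one alternative accepts ε, so the union's new accept is reached too: |closure| = 1 + 7 + 1 + 1 + 1 + 1 + 1 = 13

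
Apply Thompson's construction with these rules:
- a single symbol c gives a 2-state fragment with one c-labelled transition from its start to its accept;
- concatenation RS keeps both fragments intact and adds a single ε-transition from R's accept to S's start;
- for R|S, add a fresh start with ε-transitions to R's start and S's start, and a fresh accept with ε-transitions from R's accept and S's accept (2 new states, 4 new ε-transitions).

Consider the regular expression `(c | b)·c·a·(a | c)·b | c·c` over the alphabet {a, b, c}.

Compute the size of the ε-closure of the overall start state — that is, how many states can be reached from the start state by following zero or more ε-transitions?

Work bottom-up. For each fragment F, track |ε-closure(F.start)| and whether F's accept lies in that closure (i.e. whether F accepts ε). A single-symbol fragment has closure size 1 and does not accept ε.
  c | b : new start ε-reaches every alternative's start; none of them accept ε, so the new accept is not reached: |ε-closure| = 1 + 1 + 1 = 3
  a | c : new start ε-reaches every alternative's start; none of them accept ε, so the new accept is not reached: |ε-closure| = 1 + 1 + 1 = 3
  (c | b)·c·a·(a | c)·b : |ε-closure| equals the left operand's closure size = 3 (its accept is not ε-reachable, so the closure stops there)
  c·c : same as the first factor's closure: |ε-closure| = 1
  (c | b)·c·a·(a | c)·b | c·c : new start ε-reaches every alternative's start; none of them accept ε, so the new accept is not reached: |ε-closure| = 1 + 3 + 1 = 5

5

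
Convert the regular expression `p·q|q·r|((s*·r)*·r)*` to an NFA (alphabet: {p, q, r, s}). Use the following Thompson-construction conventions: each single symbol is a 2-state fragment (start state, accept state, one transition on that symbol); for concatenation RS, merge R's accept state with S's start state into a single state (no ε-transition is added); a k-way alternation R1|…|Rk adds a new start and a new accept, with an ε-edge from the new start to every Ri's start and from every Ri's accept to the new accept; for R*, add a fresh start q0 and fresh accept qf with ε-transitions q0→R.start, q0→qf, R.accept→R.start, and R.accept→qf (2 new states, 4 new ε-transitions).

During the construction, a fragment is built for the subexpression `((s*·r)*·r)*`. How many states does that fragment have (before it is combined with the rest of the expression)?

10

Fragment for `((s*·r)*·r)*`:
Each of the 3 symbol leaves contributes a 2-state fragment.
  s* = 4 states
  s*·r = 5 states
  (s*·r)* = 7 states
  (s*·r)*·r = 8 states
  ((s*·r)*·r)* = 10 states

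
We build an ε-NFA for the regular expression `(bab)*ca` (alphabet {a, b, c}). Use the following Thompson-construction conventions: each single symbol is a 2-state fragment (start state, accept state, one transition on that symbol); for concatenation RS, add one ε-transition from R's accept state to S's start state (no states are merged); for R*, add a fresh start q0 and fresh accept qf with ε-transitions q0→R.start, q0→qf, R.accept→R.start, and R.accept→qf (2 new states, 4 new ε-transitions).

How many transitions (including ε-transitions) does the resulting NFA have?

Bottom-up over the parse tree:
Each of the 5 symbol leaves contributes 1 transition (1 symbol, 0 ε).
  bab — 5 transitions (3 symbol, 2 ε)
  (bab)* — 9 transitions (3 symbol, 6 ε)
  (bab)*ca — 13 transitions (5 symbol, 8 ε)

13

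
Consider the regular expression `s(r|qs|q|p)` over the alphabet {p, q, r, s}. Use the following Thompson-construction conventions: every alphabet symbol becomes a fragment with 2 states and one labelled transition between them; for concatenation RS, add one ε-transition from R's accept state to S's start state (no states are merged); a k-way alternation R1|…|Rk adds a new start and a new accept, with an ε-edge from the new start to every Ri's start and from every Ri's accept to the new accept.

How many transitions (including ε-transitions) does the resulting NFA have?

Building bottom-up:
Each of the 6 symbol leaves contributes 1 transition (1 symbol, 0 ε).
  qs — 3 transitions (2 symbol, 1 ε)
  r|qs|q|p — 14 transitions (5 symbol, 9 ε)
  s(r|qs|q|p) — 16 transitions (6 symbol, 10 ε)

16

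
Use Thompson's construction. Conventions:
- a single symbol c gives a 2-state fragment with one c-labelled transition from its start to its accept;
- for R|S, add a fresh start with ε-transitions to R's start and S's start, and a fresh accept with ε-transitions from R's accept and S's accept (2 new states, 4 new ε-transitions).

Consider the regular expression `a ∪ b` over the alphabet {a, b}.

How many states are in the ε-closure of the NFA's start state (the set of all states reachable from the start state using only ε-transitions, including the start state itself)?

Work bottom-up. For each fragment F, track |ε-closure(F.start)| and whether F's accept lies in that closure (i.e. whether F accepts ε). A single-symbol fragment has closure size 1 and does not accept ε.
  a ∪ b → C = 1 + 1 + 1 = 3 (the new accept is not ε-reachable since no branch accepts ε)

3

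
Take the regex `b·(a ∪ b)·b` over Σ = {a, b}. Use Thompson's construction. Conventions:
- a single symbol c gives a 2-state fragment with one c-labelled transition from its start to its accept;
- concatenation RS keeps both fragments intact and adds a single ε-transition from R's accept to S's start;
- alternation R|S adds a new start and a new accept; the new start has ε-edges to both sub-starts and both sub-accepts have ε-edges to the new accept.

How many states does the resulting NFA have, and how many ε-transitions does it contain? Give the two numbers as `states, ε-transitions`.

10, 6

Per subexpression:
Each of the 4 symbol leaves contributes 2 states and 0 ε-transitions.
  a ∪ b : 6 states, 4 ε-transitions
  b·(a ∪ b)·b : 10 states, 6 ε-transitions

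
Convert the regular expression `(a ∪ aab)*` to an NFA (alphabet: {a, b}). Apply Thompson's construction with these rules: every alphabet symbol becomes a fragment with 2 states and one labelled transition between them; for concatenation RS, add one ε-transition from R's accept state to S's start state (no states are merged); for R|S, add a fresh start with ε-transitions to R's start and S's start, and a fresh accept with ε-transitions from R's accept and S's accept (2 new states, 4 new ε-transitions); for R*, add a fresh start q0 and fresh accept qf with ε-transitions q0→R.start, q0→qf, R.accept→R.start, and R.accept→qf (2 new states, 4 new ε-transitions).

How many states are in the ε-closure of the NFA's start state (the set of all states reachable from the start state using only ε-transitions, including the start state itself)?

5

Compute the ε-closure size of each fragment's start state recursively; a symbol fragment's start has no outgoing ε-edge, so its closure is just itself (size 1).
  aab : same as the first factor's closure: C = 1
  a ∪ aab : new start ε-reaches every alternative's start; none of them accept ε, so the new accept is not reached: C = 1 + 1 + 1 = 3
  (a ∪ aab)* : the star's fresh start ε-reaches both the body's start and the fresh accept: C = 2 + 3 = 5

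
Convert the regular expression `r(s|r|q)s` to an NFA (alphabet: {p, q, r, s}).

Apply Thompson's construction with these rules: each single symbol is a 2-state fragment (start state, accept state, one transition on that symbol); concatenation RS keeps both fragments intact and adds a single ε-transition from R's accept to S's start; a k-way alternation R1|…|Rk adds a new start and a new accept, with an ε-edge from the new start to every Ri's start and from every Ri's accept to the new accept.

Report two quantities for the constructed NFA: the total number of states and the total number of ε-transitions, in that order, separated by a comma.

12, 8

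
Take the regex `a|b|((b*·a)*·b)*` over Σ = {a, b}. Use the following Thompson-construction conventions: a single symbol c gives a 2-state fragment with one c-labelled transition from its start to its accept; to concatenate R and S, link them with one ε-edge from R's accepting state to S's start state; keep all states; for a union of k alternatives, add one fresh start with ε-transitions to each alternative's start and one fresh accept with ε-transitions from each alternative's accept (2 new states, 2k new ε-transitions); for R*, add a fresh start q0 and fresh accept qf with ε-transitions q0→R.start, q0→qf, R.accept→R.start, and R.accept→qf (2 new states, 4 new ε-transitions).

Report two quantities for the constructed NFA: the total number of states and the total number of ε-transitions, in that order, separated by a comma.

By structural recursion:
Each of the 5 symbol leaves contributes 2 states and 0 ε-transitions.
  b* — 4 states, 4 ε-transitions
  b*·a — 6 states, 5 ε-transitions
  (b*·a)* — 8 states, 9 ε-transitions
  (b*·a)*·b — 10 states, 10 ε-transitions
  ((b*·a)*·b)* — 12 states, 14 ε-transitions
  a|b|((b*·a)*·b)* — 18 states, 20 ε-transitions

18, 20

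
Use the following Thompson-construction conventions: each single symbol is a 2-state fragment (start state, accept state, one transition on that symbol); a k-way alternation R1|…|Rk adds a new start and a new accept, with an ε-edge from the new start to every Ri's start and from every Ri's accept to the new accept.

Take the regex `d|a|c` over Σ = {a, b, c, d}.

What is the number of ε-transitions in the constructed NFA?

6

Building bottom-up:
Each of the 3 symbol leaves contributes 0 ε-transitions.
  d|a|c : 6 ε-transitions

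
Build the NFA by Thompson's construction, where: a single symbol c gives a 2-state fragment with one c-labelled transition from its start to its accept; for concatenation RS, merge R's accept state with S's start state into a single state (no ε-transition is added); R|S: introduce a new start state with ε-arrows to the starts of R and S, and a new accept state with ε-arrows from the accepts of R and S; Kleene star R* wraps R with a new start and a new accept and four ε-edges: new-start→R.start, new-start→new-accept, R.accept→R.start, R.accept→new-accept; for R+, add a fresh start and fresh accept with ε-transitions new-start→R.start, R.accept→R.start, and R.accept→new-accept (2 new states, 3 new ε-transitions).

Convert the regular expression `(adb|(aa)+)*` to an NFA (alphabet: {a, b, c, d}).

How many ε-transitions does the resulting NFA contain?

11

Building bottom-up:
Each of the 5 symbol leaves contributes 0 ε-transitions.
  adb : 0 ε-transitions
  aa : 0 ε-transitions
  (aa)+ : 3 ε-transitions
  adb|(aa)+ : 7 ε-transitions
  (adb|(aa)+)* : 11 ε-transitions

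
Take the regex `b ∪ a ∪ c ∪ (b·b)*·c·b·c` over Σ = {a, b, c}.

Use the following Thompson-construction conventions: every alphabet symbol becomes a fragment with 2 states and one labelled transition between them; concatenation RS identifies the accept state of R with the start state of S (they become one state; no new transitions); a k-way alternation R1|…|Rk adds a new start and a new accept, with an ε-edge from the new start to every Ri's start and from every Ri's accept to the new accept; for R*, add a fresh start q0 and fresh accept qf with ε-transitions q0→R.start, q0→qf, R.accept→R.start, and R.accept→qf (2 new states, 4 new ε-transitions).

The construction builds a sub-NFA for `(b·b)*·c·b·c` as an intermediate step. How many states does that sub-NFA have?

8

Fragment for `(b·b)*·c·b·c`:
Each of the 5 symbol leaves contributes a 2-state fragment.
  b·b = 3 states
  (b·b)* = 5 states
  (b·b)*·c·b·c = 8 states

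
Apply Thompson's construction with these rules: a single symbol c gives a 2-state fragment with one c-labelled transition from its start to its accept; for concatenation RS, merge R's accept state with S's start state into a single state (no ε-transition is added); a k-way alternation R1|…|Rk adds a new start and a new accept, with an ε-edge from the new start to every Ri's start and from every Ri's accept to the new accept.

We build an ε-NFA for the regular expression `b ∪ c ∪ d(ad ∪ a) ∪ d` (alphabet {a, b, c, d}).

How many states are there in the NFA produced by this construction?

By structural recursion:
Each of the 7 symbol leaves contributes a 2-state fragment.
  ad — 3 states
  ad ∪ a — 7 states
  d(ad ∪ a) — 8 states
  b ∪ c ∪ d(ad ∪ a) ∪ d — 16 states

16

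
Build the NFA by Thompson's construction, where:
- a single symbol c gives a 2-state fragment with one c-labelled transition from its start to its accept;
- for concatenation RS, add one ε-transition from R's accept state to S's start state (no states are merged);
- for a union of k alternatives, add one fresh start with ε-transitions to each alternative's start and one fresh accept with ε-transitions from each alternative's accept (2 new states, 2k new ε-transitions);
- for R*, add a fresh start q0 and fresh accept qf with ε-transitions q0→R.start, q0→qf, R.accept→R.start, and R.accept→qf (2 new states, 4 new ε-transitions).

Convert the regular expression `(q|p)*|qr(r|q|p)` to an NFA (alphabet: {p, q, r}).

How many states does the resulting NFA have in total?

22

Per subexpression:
Each of the 7 symbol leaves contributes a 2-state fragment.
  q|p — 6 states
  (q|p)* — 8 states
  r|q|p — 8 states
  qr(r|q|p) — 12 states
  (q|p)*|qr(r|q|p) — 22 states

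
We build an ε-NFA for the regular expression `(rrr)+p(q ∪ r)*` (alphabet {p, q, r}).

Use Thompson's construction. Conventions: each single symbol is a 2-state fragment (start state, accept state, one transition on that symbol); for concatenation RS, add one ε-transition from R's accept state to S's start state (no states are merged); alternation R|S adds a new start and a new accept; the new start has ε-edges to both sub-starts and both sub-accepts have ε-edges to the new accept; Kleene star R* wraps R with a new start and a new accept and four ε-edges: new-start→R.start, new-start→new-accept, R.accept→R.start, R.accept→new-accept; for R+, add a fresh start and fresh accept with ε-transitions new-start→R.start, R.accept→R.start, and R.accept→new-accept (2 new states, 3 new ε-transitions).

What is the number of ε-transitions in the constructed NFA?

15

Bottom-up over the parse tree:
Each of the 6 symbol leaves contributes 0 ε-transitions.
  rrr : 2 ε-transitions
  (rrr)+ : 5 ε-transitions
  q ∪ r : 4 ε-transitions
  (q ∪ r)* : 8 ε-transitions
  (rrr)+p(q ∪ r)* : 15 ε-transitions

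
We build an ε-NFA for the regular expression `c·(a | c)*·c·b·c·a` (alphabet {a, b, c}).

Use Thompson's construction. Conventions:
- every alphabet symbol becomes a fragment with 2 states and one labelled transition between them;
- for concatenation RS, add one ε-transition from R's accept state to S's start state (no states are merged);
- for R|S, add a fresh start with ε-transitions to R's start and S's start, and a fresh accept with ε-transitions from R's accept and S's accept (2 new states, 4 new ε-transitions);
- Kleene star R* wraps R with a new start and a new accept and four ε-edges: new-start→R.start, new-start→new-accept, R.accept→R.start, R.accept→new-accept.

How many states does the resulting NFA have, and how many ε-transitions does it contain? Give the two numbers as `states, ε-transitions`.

Per subexpression:
Each of the 7 symbol leaves contributes 2 states and 0 ε-transitions.
  a | c : 6 states, 4 ε-transitions
  (a | c)* : 8 states, 8 ε-transitions
  c·(a | c)*·c·b·c·a : 18 states, 13 ε-transitions

18, 13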